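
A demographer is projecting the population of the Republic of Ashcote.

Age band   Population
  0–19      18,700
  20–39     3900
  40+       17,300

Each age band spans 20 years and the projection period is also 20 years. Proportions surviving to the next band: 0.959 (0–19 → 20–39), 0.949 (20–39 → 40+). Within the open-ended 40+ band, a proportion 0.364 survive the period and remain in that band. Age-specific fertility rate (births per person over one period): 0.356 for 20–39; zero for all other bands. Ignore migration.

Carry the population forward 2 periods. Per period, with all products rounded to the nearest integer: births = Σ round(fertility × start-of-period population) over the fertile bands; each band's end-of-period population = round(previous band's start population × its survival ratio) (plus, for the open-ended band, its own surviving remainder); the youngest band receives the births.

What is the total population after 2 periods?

Numbering the bands 1..3 from youngest to oldest:
— Period 1 —
Births: 3900 * 0.356 = 1388
Band 2: 18700 * 0.959 = 17933
Band 3: 3900 * 0.949 + 17300 * 0.364 = 3701 + 6297 = 9998
End of period: [1388, 17933, 9998]
— Period 2 —
Births: 17933 * 0.356 = 6384
Band 2: 1388 * 0.959 = 1331
Band 3: 17933 * 0.949 + 9998 * 0.364 = 17018 + 3639 = 20657
End of period: [6384, 1331, 20657]
Total after period 2: 6384 + 1331 + 20657 = 28372

28372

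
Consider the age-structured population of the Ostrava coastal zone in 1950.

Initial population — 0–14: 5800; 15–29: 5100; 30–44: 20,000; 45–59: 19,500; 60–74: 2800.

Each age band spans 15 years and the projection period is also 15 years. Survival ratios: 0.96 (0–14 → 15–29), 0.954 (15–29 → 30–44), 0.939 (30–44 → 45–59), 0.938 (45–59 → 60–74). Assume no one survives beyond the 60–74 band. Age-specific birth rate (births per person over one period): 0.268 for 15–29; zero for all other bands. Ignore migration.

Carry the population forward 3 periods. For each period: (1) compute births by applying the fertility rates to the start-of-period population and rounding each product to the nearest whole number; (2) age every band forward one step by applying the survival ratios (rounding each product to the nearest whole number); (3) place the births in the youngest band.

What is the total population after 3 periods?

12309

Period 1.
Births: 5100 * 0.268 = 1367
15–29: 5800 * 0.96 = 5568
30–44: 5100 * 0.954 = 4865
45–59: 20000 * 0.939 = 18780
60–74: 19500 * 0.938 = 18291
End of period: [1367, 5568, 4865, 18780, 18291]
Period 2.
Births: 5568 * 0.268 = 1492
15–29: 1367 * 0.96 = 1312
30–44: 5568 * 0.954 = 5312
45–59: 4865 * 0.939 = 4568
60–74: 18780 * 0.938 = 17616
End of period: [1492, 1312, 5312, 4568, 17616]
Period 3.
Births: 1312 * 0.268 = 352
15–29: 1492 * 0.96 = 1432
30–44: 1312 * 0.954 = 1252
45–59: 5312 * 0.939 = 4988
60–74: 4568 * 0.938 = 4285
End of period: [352, 1432, 1252, 4988, 4285]
Total after period 3: 352 + 1432 + 1252 + 4988 + 4285 = 12309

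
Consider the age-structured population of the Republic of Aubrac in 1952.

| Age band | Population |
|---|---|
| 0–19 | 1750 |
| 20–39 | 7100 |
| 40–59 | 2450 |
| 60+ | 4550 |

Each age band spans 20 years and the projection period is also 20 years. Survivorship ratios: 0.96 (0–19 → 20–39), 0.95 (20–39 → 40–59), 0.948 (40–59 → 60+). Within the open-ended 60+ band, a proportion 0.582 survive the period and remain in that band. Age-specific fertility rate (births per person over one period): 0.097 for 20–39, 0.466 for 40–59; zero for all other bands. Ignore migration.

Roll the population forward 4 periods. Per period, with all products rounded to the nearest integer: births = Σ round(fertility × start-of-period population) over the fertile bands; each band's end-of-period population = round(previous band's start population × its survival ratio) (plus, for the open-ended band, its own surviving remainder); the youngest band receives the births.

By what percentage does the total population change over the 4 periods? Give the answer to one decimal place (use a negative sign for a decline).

-33.2

— Period 1 —
Births: 7100 * 0.097 = 689  |  2450 * 0.466 = 1142 → 1831
20–39: 1750 * 0.96 = 1680
40–59: 7100 * 0.95 = 6745
60+: 2450 * 0.948 + 4550 * 0.582 = 2323 + 2648 = 4971
Giving 1831 / 1680 / 6745 / 4971.
— Period 2 —
Births: 1680 * 0.097 = 163  |  6745 * 0.466 = 3143 → 3306
20–39: 1831 * 0.96 = 1758
40–59: 1680 * 0.95 = 1596
60+: 6745 * 0.948 + 4971 * 0.582 = 6394 + 2893 = 9287
Giving 3306 / 1758 / 1596 / 9287.
— Period 3 —
Births: 1758 * 0.097 = 171  |  1596 * 0.466 = 744 → 915
20–39: 3306 * 0.96 = 3174
40–59: 1758 * 0.95 = 1670
60+: 1596 * 0.948 + 9287 * 0.582 = 1513 + 5405 = 6918
Giving 915 / 3174 / 1670 / 6918.
— Period 4 —
Births: 3174 * 0.097 = 308  |  1670 * 0.466 = 778 → 1086
20–39: 915 * 0.96 = 878
40–59: 3174 * 0.95 = 3015
60+: 1670 * 0.948 + 6918 * 0.582 = 1583 + 4026 = 5609
Giving 1086 / 878 / 3015 / 5609.
Total: 15850 → 10588; change = -5262; percentage change = -33.2%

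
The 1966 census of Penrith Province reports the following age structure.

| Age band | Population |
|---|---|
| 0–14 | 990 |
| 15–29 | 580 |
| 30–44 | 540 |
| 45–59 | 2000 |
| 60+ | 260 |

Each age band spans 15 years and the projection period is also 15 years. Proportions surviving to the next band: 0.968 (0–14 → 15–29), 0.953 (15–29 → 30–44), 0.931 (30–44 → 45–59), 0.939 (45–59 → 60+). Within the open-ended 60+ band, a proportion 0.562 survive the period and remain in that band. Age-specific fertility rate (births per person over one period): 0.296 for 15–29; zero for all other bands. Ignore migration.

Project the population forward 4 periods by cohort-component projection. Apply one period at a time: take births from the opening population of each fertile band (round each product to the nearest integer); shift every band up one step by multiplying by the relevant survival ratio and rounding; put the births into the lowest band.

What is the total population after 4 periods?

2115

(Bands numbered youngest = 1 to oldest = 5.)
[period 1]
Births: 580 * 0.296 = 172
Band 2: 990 * 0.968 = 958
Band 3: 580 * 0.953 = 553
Band 4: 540 * 0.931 = 503
Band 5: 2000 * 0.939 + 260 * 0.562 = 1878 + 146 = 2024
Population now: 0–14=172, 15–29=958, 30–44=553, 45–59=503, 60+=2024
[period 2]
Births: 958 * 0.296 = 284
Band 2: 172 * 0.968 = 166
Band 3: 958 * 0.953 = 913
Band 4: 553 * 0.931 = 515
Band 5: 503 * 0.939 + 2024 * 0.562 = 472 + 1137 = 1609
Population now: 0–14=284, 15–29=166, 30–44=913, 45–59=515, 60+=1609
[period 3]
Births: 166 * 0.296 = 49
Band 2: 284 * 0.968 = 275
Band 3: 166 * 0.953 = 158
Band 4: 913 * 0.931 = 850
Band 5: 515 * 0.939 + 1609 * 0.562 = 484 + 904 = 1388
Population now: 0–14=49, 15–29=275, 30–44=158, 45–59=850, 60+=1388
[period 4]
Births: 275 * 0.296 = 81
Band 2: 49 * 0.968 = 47
Band 3: 275 * 0.953 = 262
Band 4: 158 * 0.931 = 147
Band 5: 850 * 0.939 + 1388 * 0.562 = 798 + 780 = 1578
Population now: 0–14=81, 15–29=47, 30–44=262, 45–59=147, 60+=1578
Total after period 4: 81 + 47 + 262 + 147 + 1578 = 2115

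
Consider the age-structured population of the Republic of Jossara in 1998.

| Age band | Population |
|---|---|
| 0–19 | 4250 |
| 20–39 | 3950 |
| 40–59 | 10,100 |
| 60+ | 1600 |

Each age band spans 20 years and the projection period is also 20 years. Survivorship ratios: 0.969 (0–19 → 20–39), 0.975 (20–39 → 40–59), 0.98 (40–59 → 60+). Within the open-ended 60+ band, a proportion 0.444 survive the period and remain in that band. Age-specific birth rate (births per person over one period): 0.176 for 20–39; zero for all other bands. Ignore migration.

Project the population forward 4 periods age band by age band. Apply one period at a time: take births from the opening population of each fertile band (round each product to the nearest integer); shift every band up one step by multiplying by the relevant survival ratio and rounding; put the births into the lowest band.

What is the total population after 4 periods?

Period 1:
Births: 3950 × 0.176 = 695
20–39: 4250 × 0.969 = 4118
40–59: 3950 × 0.975 = 3851
60+: 10100 × 0.98 + 1600 × 0.444 = 9898 + 710 = 10608
End of period: [695, 4118, 3851, 10608]
Period 2:
Births: 4118 × 0.176 = 725
20–39: 695 × 0.969 = 673
40–59: 4118 × 0.975 = 4015
60+: 3851 × 0.98 + 10608 × 0.444 = 3774 + 4710 = 8484
End of period: [725, 673, 4015, 8484]
Period 3:
Births: 673 × 0.176 = 118
20–39: 725 × 0.969 = 703
40–59: 673 × 0.975 = 656
60+: 4015 × 0.98 + 8484 × 0.444 = 3935 + 3767 = 7702
End of period: [118, 703, 656, 7702]
Period 4:
Births: 703 × 0.176 = 124
20–39: 118 × 0.969 = 114
40–59: 703 × 0.975 = 685
60+: 656 × 0.98 + 7702 × 0.444 = 643 + 3420 = 4063
End of period: [124, 114, 685, 4063]
Total after period 4: 124 + 114 + 685 + 4063 = 4986

4986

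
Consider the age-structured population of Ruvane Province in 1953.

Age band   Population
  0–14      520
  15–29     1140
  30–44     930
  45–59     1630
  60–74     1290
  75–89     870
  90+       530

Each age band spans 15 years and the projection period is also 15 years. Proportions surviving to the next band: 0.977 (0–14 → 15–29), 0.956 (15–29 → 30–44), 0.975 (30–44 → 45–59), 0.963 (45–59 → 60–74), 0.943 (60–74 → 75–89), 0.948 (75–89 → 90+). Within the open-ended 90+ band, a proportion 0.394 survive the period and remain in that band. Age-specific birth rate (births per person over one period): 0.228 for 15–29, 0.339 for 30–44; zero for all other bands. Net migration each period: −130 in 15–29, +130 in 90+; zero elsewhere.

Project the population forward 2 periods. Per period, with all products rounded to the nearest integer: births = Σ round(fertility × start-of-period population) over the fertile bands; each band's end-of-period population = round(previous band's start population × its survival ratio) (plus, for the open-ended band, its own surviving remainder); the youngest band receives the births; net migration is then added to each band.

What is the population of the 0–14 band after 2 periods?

[period 1]
Births: 1140 × 0.228 = 260, 930 × 0.339 = 315 → 575
15–29: 520 × 0.977 = 508
30–44: 1140 × 0.956 = 1090
45–59: 930 × 0.975 = 907
60–74: 1630 × 0.963 = 1570
75–89: 1290 × 0.943 = 1216
90+: 870 × 0.948 + 530 × 0.394 = 825 + 209 = 1034
Net migration: 15–29 − 130 → 378; 90+ + 130 → 1164
End of period: [575, 378, 1090, 907, 1570, 1216, 1164]
[period 2]
Births: 378 × 0.228 = 86, 1090 × 0.339 = 370 → 456
15–29: 575 × 0.977 = 562
30–44: 378 × 0.956 = 361
45–59: 1090 × 0.975 = 1063
60–74: 907 × 0.963 = 873
75–89: 1570 × 0.943 = 1481
90+: 1216 × 0.948 + 1164 × 0.394 = 1153 + 459 = 1612
Net migration: 15–29 − 130 → 432; 90+ + 130 → 1742
End of period: [456, 432, 361, 1063, 873, 1481, 1742]

456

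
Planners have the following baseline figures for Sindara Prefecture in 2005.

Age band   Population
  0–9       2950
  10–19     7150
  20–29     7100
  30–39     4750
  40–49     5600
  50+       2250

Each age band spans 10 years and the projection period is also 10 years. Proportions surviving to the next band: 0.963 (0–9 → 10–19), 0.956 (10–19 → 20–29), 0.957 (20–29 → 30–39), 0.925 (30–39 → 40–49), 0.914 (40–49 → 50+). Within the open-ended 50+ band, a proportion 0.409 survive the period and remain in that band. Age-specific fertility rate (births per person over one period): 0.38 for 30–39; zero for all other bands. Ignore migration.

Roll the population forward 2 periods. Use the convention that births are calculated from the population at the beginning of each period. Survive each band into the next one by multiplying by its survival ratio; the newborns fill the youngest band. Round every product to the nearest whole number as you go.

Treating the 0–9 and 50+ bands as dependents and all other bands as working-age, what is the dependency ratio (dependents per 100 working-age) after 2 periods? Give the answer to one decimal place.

(Bands numbered youngest = 1 to oldest = 6.)
After projecting period 1:
Births: 4750 * 0.38 = 1805
Band 2: 2950 * 0.963 = 2841
Band 3: 7150 * 0.956 = 6835
Band 4: 7100 * 0.957 = 6795
Band 5: 4750 * 0.925 = 4394
Band 6: 5600 * 0.914 + 2250 * 0.409 = 5118 + 920 = 6038
Population now: 0–9=1805, 10–19=2841, 20–29=6835, 30–39=6795, 40–49=4394, 50+=6038
After projecting period 2:
Births: 6795 * 0.38 = 2582
Band 2: 1805 * 0.963 = 1738
Band 3: 2841 * 0.956 = 2716
Band 4: 6835 * 0.957 = 6541
Band 5: 6795 * 0.925 = 6285
Band 6: 4394 * 0.914 + 6038 * 0.409 = 4016 + 2470 = 6486
Population now: 0–9=2582, 10–19=1738, 20–29=2716, 30–39=6541, 40–49=6285, 50+=6486
Dependents (band 0–9 + band 50+) = 2582 + 6486 = 9068; working-age = 17280; ratio = 9068/17280 × 100 = 52.5

52.5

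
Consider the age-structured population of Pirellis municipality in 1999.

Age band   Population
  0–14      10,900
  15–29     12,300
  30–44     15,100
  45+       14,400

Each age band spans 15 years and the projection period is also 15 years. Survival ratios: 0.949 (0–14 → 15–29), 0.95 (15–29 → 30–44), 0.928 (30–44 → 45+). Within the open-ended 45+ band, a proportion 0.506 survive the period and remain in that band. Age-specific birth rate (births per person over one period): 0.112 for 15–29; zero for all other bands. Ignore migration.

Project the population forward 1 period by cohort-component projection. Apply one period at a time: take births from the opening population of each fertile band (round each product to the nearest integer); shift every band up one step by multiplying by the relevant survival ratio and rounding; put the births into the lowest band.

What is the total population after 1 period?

Let band 1 be 0–14 through band 4 = 45+.
— Period 1 —
Births: 12300 × 0.112 = 1378
Band 2: 10900 × 0.949 = 10344
Band 3: 12300 × 0.95 = 11685
Band 4: 15100 × 0.928 + 14400 × 0.506 = 14013 + 7286 = 21299
→ [1378, 10344, 11685, 21299]
Total after period 1: 1378 + 10344 + 11685 + 21299 = 44706

44706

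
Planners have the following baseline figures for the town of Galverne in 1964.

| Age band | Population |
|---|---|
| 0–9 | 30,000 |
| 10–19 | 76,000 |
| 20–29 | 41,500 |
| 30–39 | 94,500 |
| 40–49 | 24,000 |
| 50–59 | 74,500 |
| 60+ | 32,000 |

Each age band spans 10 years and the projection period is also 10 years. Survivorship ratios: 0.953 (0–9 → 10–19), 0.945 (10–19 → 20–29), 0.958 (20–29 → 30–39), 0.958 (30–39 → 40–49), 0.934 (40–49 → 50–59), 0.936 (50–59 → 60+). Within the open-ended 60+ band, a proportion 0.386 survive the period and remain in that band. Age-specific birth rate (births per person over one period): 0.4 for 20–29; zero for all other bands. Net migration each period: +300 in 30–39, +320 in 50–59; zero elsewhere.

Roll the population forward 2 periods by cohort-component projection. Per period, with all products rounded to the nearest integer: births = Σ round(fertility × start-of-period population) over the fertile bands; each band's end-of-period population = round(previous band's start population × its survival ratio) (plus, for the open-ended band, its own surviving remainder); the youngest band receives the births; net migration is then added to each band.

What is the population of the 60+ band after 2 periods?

52965

— Period 1 —
Births: 41500 × 0.4 = 16600
10–19: 30000 × 0.953 = 28590
20–29: 76000 × 0.945 = 71820
30–39: 41500 × 0.958 = 39757
40–49: 94500 × 0.958 = 90531
50–59: 24000 × 0.934 = 22416
60+: 74500 × 0.936 + 32000 × 0.386 = 69732 + 12352 = 82084
Net migration: 30–39 + 300 → 40057; 50–59 + 320 → 22736
Giving 16600 / 28590 / 71820 / 40057 / 90531 / 22736 / 82084.
— Period 2 —
Births: 71820 × 0.4 = 28728
10–19: 16600 × 0.953 = 15820
20–29: 28590 × 0.945 = 27018
30–39: 71820 × 0.958 = 68804
40–49: 40057 × 0.958 = 38375
50–59: 90531 × 0.934 = 84556
60+: 22736 × 0.936 + 82084 × 0.386 = 21281 + 31684 = 52965
Net migration: 30–39 + 300 → 69104; 50–59 + 320 → 84876
Giving 28728 / 15820 / 27018 / 69104 / 38375 / 84876 / 52965.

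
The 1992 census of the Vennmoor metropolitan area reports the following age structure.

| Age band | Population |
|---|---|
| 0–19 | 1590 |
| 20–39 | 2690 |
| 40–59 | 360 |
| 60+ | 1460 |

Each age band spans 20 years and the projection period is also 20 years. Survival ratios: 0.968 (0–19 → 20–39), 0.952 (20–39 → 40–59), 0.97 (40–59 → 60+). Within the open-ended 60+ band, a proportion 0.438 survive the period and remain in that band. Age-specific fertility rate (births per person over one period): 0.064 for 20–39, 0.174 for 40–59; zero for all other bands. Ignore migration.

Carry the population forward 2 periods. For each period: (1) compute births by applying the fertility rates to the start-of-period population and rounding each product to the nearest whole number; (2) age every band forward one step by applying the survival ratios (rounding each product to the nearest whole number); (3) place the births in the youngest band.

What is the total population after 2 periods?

Period 1.
Births: 2690 × 0.064 = 172, 360 × 0.174 = 63 ⇒ total 235
20–39: 1590 × 0.968 = 1539
40–59: 2690 × 0.952 = 2561
60+: 360 × 0.97 + 1460 × 0.438 = 349 + 639 = 988
Giving 235 / 1539 / 2561 / 988.
Period 2.
Births: 1539 × 0.064 = 98, 2561 × 0.174 = 446 ⇒ total 544
20–39: 235 × 0.968 = 227
40–59: 1539 × 0.952 = 1465
60+: 2561 × 0.97 + 988 × 0.438 = 2484 + 433 = 2917
Giving 544 / 227 / 1465 / 2917.
Total after period 2: 544 + 227 + 1465 + 2917 = 5153

5153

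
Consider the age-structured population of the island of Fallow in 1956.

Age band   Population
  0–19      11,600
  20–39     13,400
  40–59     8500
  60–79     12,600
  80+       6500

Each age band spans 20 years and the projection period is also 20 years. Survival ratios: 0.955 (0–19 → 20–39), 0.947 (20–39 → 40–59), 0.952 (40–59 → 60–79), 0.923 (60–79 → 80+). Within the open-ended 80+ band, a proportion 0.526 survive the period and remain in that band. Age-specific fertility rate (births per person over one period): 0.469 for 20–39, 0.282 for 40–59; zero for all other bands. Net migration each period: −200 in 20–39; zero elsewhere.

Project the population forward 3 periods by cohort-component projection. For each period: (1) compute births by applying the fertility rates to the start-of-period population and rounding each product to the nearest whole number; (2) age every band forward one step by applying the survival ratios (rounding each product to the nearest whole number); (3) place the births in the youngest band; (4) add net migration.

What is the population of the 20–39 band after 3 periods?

[period 1]
Births: 13400 × 0.469 = 6285  |  8500 × 0.282 = 2397 → total 8682
20–39: 11600 × 0.955 = 11078
40–59: 13400 × 0.947 = 12690
60–79: 8500 × 0.952 = 8092
80+: 12600 × 0.923 + 6500 × 0.526 = 11630 + 3419 = 15049
Net migration: 20–39 − 200 → 10878
End of period: [8682, 10878, 12690, 8092, 15049]
[period 2]
Births: 10878 × 0.469 = 5102  |  12690 × 0.282 = 3579 → total 8681
20–39: 8682 × 0.955 = 8291
40–59: 10878 × 0.947 = 10301
60–79: 12690 × 0.952 = 12081
80+: 8092 × 0.923 + 15049 × 0.526 = 7469 + 7916 = 15385
Net migration: 20–39 − 200 → 8091
End of period: [8681, 8091, 10301, 12081, 15385]
[period 3]
Births: 8091 × 0.469 = 3795  |  10301 × 0.282 = 2905 → total 6700
20–39: 8681 × 0.955 = 8290
40–59: 8091 × 0.947 = 7662
60–79: 10301 × 0.952 = 9807
80+: 12081 × 0.923 + 15385 × 0.526 = 11151 + 8093 = 19244
Net migration: 20–39 − 200 → 8090
End of period: [6700, 8090, 7662, 9807, 19244]

8090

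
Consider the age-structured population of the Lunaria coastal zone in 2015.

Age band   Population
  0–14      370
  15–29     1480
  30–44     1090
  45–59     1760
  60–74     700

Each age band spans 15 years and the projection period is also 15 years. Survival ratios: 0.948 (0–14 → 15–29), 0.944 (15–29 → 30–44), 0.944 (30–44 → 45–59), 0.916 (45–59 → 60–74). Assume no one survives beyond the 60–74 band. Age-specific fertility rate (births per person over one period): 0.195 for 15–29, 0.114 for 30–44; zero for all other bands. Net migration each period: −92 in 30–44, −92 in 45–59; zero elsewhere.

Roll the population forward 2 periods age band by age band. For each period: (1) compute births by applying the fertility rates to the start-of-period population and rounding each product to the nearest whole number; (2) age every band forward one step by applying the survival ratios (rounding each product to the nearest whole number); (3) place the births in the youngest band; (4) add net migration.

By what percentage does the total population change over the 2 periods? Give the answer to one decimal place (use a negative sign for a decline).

Call the groups 1 to 5, youngest first.
After projecting period 1:
Births: 1480 * 0.195 = 289 ; 1090 * 0.114 = 124 — total 413
Group 2: 370 * 0.948 = 351
Group 3: 1480 * 0.944 = 1397
Group 4: 1090 * 0.944 = 1029
Group 5: 1760 * 0.916 = 1612
Net migration: Group 3 − 92 → 1305; Group 4 − 92 → 937
End of period: [413, 351, 1305, 937, 1612]
After projecting period 2:
Births: 351 * 0.195 = 68 ; 1305 * 0.114 = 149 — total 217
Group 2: 413 * 0.948 = 392
Group 3: 351 * 0.944 = 331
Group 4: 1305 * 0.944 = 1232
Group 5: 937 * 0.916 = 858
Net migration: Group 3 − 92 → 239; Group 4 − 92 → 1140
End of period: [217, 392, 239, 1140, 858]
Total: 5400 → 2846; change = -2554; percentage change = -47.3%

-47.3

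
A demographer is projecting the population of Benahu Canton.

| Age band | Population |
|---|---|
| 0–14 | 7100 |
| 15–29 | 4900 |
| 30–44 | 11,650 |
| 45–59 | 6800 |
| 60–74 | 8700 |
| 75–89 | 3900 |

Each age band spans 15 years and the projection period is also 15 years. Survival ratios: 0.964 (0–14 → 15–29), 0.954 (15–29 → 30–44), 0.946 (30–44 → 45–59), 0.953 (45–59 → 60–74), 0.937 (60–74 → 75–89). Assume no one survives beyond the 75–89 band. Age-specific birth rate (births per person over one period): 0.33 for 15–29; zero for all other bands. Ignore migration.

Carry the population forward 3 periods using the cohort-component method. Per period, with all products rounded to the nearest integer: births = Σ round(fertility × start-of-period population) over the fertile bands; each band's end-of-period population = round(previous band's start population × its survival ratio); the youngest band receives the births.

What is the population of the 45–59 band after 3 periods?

After projecting period 1:
Births: 4900 × 0.33 = 1617
15–29: 7100 × 0.964 = 6844
30–44: 4900 × 0.954 = 4675
45–59: 11650 × 0.946 = 11021
60–74: 6800 × 0.953 = 6480
75–89: 8700 × 0.937 = 8152
Population now: 0–14=1617, 15–29=6844, 30–44=4675, 45–59=11021, 60–74=6480, 75–89=8152
After projecting period 2:
Births: 6844 × 0.33 = 2259
15–29: 1617 × 0.964 = 1559
30–44: 6844 × 0.954 = 6529
45–59: 4675 × 0.946 = 4423
60–74: 11021 × 0.953 = 10503
75–89: 6480 × 0.937 = 6072
Population now: 0–14=2259, 15–29=1559, 30–44=6529, 45–59=4423, 60–74=10503, 75–89=6072
After projecting period 3:
Births: 1559 × 0.33 = 514
15–29: 2259 × 0.964 = 2178
30–44: 1559 × 0.954 = 1487
45–59: 6529 × 0.946 = 6176
60–74: 4423 × 0.953 = 4215
75–89: 10503 × 0.937 = 9841
Population now: 0–14=514, 15–29=2178, 30–44=1487, 45–59=6176, 60–74=4215, 75–89=9841

6176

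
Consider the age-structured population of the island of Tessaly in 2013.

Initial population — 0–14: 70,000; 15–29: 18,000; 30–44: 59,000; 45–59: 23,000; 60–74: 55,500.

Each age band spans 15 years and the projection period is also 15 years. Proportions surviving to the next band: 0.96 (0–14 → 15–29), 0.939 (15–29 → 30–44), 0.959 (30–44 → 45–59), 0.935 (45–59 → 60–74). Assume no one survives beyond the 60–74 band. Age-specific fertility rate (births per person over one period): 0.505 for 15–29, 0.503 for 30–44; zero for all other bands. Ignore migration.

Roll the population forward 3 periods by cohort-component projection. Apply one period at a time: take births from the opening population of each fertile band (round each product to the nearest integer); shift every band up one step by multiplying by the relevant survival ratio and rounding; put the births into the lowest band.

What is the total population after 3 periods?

201889

(Groups numbered youngest = 1 to oldest = 5.)
Period 1:
Births: 18000 × 0.505 = 9090 ; 59000 × 0.503 = 29677 — total 38767
Group 2: 70000 × 0.96 = 67200
Group 3: 18000 × 0.939 = 16902
Group 4: 59000 × 0.959 = 56581
Group 5: 23000 × 0.935 = 21505
Population now: 0–14=38767, 15–29=67200, 30–44=16902, 45–59=56581, 60–74=21505
Period 2:
Births: 67200 × 0.505 = 33936 ; 16902 × 0.503 = 8502 — total 42438
Group 2: 38767 × 0.96 = 37216
Group 3: 67200 × 0.939 = 63101
Group 4: 16902 × 0.959 = 16209
Group 5: 56581 × 0.935 = 52903
Population now: 0–14=42438, 15–29=37216, 30–44=63101, 45–59=16209, 60–74=52903
Period 3:
Births: 37216 × 0.505 = 18794 ; 63101 × 0.503 = 31740 — total 50534
Group 2: 42438 × 0.96 = 40740
Group 3: 37216 × 0.939 = 34946
Group 4: 63101 × 0.959 = 60514
Group 5: 16209 × 0.935 = 15155
Population now: 0–14=50534, 15–29=40740, 30–44=34946, 45–59=60514, 60–74=15155
Total after period 3: 50534 + 40740 + 34946 + 60514 + 15155 = 201889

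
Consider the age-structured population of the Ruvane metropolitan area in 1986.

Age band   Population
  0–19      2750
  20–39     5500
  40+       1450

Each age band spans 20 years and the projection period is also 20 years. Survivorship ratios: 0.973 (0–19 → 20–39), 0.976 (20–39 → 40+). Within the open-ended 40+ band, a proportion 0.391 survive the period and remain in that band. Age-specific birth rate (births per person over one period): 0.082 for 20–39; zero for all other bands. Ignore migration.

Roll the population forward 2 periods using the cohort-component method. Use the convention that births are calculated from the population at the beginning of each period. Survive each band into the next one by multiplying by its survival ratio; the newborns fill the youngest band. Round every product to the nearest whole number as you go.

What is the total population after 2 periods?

Period 1:
Births: 5500 × 0.082 = 451
20–39: 2750 × 0.973 = 2676
40+: 5500 × 0.976 + 1450 × 0.391 = 5368 + 567 = 5935
Population now: 0–19=451, 20–39=2676, 40+=5935
Period 2:
Births: 2676 × 0.082 = 219
20–39: 451 × 0.973 = 439
40+: 2676 × 0.976 + 5935 × 0.391 = 2612 + 2321 = 4933
Population now: 0–19=219, 20–39=439, 40+=4933
Total after period 2: 219 + 439 + 4933 = 5591

5591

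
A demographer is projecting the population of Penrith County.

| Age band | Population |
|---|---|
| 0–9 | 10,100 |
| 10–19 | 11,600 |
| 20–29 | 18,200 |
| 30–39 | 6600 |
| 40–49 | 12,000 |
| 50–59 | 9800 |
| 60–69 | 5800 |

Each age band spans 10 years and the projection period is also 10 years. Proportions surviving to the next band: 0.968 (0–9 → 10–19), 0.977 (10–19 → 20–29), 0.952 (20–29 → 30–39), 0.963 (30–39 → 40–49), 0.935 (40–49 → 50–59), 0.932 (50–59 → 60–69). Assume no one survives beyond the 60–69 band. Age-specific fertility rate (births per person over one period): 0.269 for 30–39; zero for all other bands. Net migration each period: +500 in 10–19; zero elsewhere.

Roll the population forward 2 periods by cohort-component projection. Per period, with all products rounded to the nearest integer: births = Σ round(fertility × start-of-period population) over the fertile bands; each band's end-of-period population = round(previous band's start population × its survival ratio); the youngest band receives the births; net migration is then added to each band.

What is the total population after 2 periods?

[period 1]
Births: 6600 × 0.269 = 1775
10–19: 10100 × 0.968 = 9777
20–29: 11600 × 0.977 = 11333
30–39: 18200 × 0.952 = 17326
40–49: 6600 × 0.963 = 6356
50–59: 12000 × 0.935 = 11220
60–69: 9800 × 0.932 = 9134
Net migration: 10–19 + 500 → 10277
End of period: [1775, 10277, 11333, 17326, 6356, 11220, 9134]
[period 2]
Births: 17326 × 0.269 = 4661
10–19: 1775 × 0.968 = 1718
20–29: 10277 × 0.977 = 10041
30–39: 11333 × 0.952 = 10789
40–49: 17326 × 0.963 = 16685
50–59: 6356 × 0.935 = 5943
60–69: 11220 × 0.932 = 10457
Net migration: 10–19 + 500 → 2218
End of period: [4661, 2218, 10041, 10789, 16685, 5943, 10457]
Total after period 2: 4661 + 2218 + 10041 + 10789 + 16685 + 5943 + 10457 = 60794

60794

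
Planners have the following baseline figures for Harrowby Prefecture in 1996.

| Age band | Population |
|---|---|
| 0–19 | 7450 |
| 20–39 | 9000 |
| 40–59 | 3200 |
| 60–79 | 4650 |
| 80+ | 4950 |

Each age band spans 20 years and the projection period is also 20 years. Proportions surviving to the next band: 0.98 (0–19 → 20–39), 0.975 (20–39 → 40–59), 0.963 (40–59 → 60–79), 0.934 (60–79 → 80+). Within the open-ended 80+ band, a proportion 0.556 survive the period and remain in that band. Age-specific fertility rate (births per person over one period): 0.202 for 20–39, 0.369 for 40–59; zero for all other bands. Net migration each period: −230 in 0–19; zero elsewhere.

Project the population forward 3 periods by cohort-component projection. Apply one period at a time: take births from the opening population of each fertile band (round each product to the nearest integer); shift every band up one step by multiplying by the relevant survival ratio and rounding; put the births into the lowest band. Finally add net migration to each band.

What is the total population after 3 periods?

— Period 1 —
Births: 9000 * 0.202 = 1818  |  3200 * 0.369 = 1181 → total 2999
20–39: 7450 * 0.98 = 7301
40–59: 9000 * 0.975 = 8775
60–79: 3200 * 0.963 = 3082
80+: 4650 * 0.934 + 4950 * 0.556 = 4343 + 2752 = 7095
Net migration: 0–19 − 230 → 2769
→ [2769, 7301, 8775, 3082, 7095]
— Period 2 —
Births: 7301 * 0.202 = 1475  |  8775 * 0.369 = 3238 → total 4713
20–39: 2769 * 0.98 = 2714
40–59: 7301 * 0.975 = 7118
60–79: 8775 * 0.963 = 8450
80+: 3082 * 0.934 + 7095 * 0.556 = 2879 + 3945 = 6824
Net migration: 0–19 − 230 → 4483
→ [4483, 2714, 7118, 8450, 6824]
— Period 3 —
Births: 2714 * 0.202 = 548  |  7118 * 0.369 = 2627 → total 3175
20–39: 4483 * 0.98 = 4393
40–59: 2714 * 0.975 = 2646
60–79: 7118 * 0.963 = 6855
80+: 8450 * 0.934 + 6824 * 0.556 = 7892 + 3794 = 11686
Net migration: 0–19 − 230 → 2945
→ [2945, 4393, 2646, 6855, 11686]
Total after period 3: 2945 + 4393 + 2646 + 6855 + 11686 = 28525

28525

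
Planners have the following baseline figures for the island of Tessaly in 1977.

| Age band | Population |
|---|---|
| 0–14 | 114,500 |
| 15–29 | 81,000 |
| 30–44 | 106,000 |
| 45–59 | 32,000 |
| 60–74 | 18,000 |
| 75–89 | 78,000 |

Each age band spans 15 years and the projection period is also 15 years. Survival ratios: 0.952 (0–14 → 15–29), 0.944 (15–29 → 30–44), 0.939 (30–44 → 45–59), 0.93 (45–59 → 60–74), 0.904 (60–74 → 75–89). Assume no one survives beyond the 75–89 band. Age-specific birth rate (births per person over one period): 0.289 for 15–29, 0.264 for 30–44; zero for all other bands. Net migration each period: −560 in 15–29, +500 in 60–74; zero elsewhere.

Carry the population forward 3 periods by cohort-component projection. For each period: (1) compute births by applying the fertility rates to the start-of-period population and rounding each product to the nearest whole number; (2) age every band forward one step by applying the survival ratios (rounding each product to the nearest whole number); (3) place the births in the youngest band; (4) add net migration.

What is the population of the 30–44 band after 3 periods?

(Bands numbered youngest = 1 to oldest = 6.)
— Period 1 —
Births: 81000 × 0.289 = 23409, 106000 × 0.264 = 27984 → 51393
Band 2: 114500 × 0.952 = 109004
Band 3: 81000 × 0.944 = 76464
Band 4: 106000 × 0.939 = 99534
Band 5: 32000 × 0.93 = 29760
Band 6: 18000 × 0.904 = 16272
Net migration: Band 2 − 560 → 108444; Band 5 + 500 → 30260
Giving 51393 / 108444 / 76464 / 99534 / 30260 / 16272.
— Period 2 —
Births: 108444 × 0.289 = 31340, 76464 × 0.264 = 20186 → 51526
Band 2: 51393 × 0.952 = 48926
Band 3: 108444 × 0.944 = 102371
Band 4: 76464 × 0.939 = 71800
Band 5: 99534 × 0.93 = 92567
Band 6: 30260 × 0.904 = 27355
Net migration: Band 2 − 560 → 48366; Band 5 + 500 → 93067
Giving 51526 / 48366 / 102371 / 71800 / 93067 / 27355.
— Period 3 —
Births: 48366 × 0.289 = 13978, 102371 × 0.264 = 27026 → 41004
Band 2: 51526 × 0.952 = 49053
Band 3: 48366 × 0.944 = 45658
Band 4: 102371 × 0.939 = 96126
Band 5: 71800 × 0.93 = 66774
Band 6: 93067 × 0.904 = 84133
Net migration: Band 2 − 560 → 48493; Band 5 + 500 → 67274
Giving 41004 / 48493 / 45658 / 96126 / 67274 / 84133.

45658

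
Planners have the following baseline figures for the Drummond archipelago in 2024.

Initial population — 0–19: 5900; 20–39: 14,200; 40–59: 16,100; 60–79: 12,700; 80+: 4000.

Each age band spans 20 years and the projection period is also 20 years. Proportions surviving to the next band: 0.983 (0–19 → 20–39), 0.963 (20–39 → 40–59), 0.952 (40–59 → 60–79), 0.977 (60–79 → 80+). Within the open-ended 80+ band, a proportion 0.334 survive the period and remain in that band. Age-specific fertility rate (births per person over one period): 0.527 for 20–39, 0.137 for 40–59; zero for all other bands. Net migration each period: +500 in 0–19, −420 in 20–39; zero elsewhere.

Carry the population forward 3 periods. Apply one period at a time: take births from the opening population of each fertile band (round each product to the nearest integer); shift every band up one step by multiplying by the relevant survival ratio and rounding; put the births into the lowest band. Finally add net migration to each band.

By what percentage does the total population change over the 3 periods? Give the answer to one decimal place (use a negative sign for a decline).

[period 1]
Births: 14200 × 0.527 = 7483, 16100 × 0.137 = 2206 → total 9689
20–39: 5900 × 0.983 = 5800
40–59: 14200 × 0.963 = 13675
60–79: 16100 × 0.952 = 15327
80+: 12700 × 0.977 + 4000 × 0.334 = 12408 + 1336 = 13744
Net migration: 0–19 + 500 → 10189; 20–39 − 420 → 5380
Population now: 0–19=10189, 20–39=5380, 40–59=13675, 60–79=15327, 80+=13744
[period 2]
Births: 5380 × 0.527 = 2835, 13675 × 0.137 = 1873 → total 4708
20–39: 10189 × 0.983 = 10016
40–59: 5380 × 0.963 = 5181
60–79: 13675 × 0.952 = 13019
80+: 15327 × 0.977 + 13744 × 0.334 = 14974 + 4590 = 19564
Net migration: 0–19 + 500 → 5208; 20–39 − 420 → 9596
Population now: 0–19=5208, 20–39=9596, 40–59=5181, 60–79=13019, 80+=19564
[period 3]
Births: 9596 × 0.527 = 5057, 5181 × 0.137 = 710 → total 5767
20–39: 5208 × 0.983 = 5119
40–59: 9596 × 0.963 = 9241
60–79: 5181 × 0.952 = 4932
80+: 13019 × 0.977 + 19564 × 0.334 = 12720 + 6534 = 19254
Net migration: 0–19 + 500 → 6267; 20–39 − 420 → 4699
Population now: 0–19=6267, 20–39=4699, 40–59=9241, 60–79=4932, 80+=19254
Total: 52900 → 44393; change = -8507; percentage change = -16.1%

-16.1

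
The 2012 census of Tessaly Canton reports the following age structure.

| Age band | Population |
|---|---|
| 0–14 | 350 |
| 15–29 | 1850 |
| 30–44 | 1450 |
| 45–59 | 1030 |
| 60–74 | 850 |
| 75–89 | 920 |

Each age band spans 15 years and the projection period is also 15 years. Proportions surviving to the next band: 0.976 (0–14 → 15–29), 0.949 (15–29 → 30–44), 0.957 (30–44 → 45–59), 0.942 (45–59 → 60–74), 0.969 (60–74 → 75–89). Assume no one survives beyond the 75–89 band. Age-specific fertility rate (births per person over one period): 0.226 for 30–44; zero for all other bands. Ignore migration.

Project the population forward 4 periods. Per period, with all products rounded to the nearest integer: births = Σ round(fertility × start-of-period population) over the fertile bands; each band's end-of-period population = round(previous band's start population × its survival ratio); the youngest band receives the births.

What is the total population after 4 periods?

2625

(Groups numbered youngest = 1 to oldest = 6.)
[period 1]
Births: 1450 × 0.226 = 328
Group 2: 350 × 0.976 = 342
Group 3: 1850 × 0.949 = 1756
Group 4: 1450 × 0.957 = 1388
Group 5: 1030 × 0.942 = 970
Group 6: 850 × 0.969 = 824
End of period: [328, 342, 1756, 1388, 970, 824]
[period 2]
Births: 1756 × 0.226 = 397
Group 2: 328 × 0.976 = 320
Group 3: 342 × 0.949 = 325
Group 4: 1756 × 0.957 = 1680
Group 5: 1388 × 0.942 = 1307
Group 6: 970 × 0.969 = 940
End of period: [397, 320, 325, 1680, 1307, 940]
[period 3]
Births: 325 × 0.226 = 73
Group 2: 397 × 0.976 = 387
Group 3: 320 × 0.949 = 304
Group 4: 325 × 0.957 = 311
Group 5: 1680 × 0.942 = 1583
Group 6: 1307 × 0.969 = 1266
End of period: [73, 387, 304, 311, 1583, 1266]
[period 4]
Births: 304 × 0.226 = 69
Group 2: 73 × 0.976 = 71
Group 3: 387 × 0.949 = 367
Group 4: 304 × 0.957 = 291
Group 5: 311 × 0.942 = 293
Group 6: 1583 × 0.969 = 1534
End of period: [69, 71, 367, 291, 293, 1534]
Total after period 4: 69 + 71 + 367 + 291 + 293 + 1534 = 2625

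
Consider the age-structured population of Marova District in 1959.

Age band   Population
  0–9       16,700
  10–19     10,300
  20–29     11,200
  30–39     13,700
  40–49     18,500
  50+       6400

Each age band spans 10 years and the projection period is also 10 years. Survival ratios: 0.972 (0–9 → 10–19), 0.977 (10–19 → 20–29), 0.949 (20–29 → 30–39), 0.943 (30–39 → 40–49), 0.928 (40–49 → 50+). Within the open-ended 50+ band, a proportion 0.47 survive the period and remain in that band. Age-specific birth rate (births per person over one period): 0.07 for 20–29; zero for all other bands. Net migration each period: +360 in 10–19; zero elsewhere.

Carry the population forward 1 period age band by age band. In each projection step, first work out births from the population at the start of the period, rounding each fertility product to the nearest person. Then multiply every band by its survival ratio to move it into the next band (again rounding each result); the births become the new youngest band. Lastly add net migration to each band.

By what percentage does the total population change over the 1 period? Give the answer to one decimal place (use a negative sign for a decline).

-7.3

— Period 1 —
Births: 11200 * 0.07 = 784
10–19: 16700 * 0.972 = 16232
20–29: 10300 * 0.977 = 10063
30–39: 11200 * 0.949 = 10629
40–49: 13700 * 0.943 = 12919
50+: 18500 * 0.928 + 6400 * 0.47 = 17168 + 3008 = 20176
Net migration: 10–19 + 360 → 16592
→ [784, 16592, 10063, 10629, 12919, 20176]
Total: 76800 → 71163; change = -5637; percentage change = -7.3%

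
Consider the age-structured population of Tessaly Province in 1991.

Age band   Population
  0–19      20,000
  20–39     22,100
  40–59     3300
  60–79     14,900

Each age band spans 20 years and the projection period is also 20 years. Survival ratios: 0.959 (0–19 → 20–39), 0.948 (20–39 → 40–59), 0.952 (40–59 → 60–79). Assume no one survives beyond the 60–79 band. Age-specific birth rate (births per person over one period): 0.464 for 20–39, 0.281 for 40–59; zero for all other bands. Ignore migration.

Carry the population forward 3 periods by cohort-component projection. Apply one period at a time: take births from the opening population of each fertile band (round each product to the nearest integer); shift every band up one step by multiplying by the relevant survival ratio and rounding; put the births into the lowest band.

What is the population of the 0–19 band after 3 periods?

Period 1.
Births: 22100 × 0.464 = 10254  |  3300 × 0.281 = 927 → total 11181
20–39: 20000 × 0.959 = 19180
40–59: 22100 × 0.948 = 20951
60–79: 3300 × 0.952 = 3142
Population now: 0–19=11181, 20–39=19180, 40–59=20951, 60–79=3142
Period 2.
Births: 19180 × 0.464 = 8900  |  20951 × 0.281 = 5887 → total 14787
20–39: 11181 × 0.959 = 10723
40–59: 19180 × 0.948 = 18183
60–79: 20951 × 0.952 = 19945
Population now: 0–19=14787, 20–39=10723, 40–59=18183, 60–79=19945
Period 3.
Births: 10723 × 0.464 = 4975  |  18183 × 0.281 = 5109 → total 10084
20–39: 14787 × 0.959 = 14181
40–59: 10723 × 0.948 = 10165
60–79: 18183 × 0.952 = 17310
Population now: 0–19=10084, 20–39=14181, 40–59=10165, 60–79=17310

10084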